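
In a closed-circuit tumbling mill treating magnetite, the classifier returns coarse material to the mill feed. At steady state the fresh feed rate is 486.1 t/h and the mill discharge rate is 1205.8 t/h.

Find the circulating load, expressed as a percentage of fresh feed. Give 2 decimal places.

CL = 148.06 %

M = F + R at steady state, so:
R = M − F = 1205.8 − 486.1 = 719.7 t/h
CL = 100·R/F = 100·719.7/486.1 = 148.06 %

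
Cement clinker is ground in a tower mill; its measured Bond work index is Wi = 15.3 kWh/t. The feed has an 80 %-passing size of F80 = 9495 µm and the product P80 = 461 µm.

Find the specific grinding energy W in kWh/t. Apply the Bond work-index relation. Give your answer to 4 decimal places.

W = 10·Wi·[P80^(−½) − F80^(−½)]
1/√461 = 0.046575;  1/√9495 = 0.010262
W = 10·15.3·(0.046575 − 0.010262) = 5.5558 kWh/t

W = 5.5558 kWh/t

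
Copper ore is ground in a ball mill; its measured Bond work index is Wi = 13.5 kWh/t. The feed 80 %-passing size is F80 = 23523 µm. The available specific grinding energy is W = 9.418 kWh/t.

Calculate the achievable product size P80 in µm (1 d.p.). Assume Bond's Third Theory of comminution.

P80 = 171.8 µm

Bond: W = 10·Wi·(1/√P80 − 1/√F80)
⇒ 1/√P80 = W/(10 Wi) + 1/√F80
  = 9.4180/(10·13.5) + 1/√23523 = 0.069763 + 0.006520 = 0.076283
P80 = (1/0.076283)² = 13.1091² = 171.85 µm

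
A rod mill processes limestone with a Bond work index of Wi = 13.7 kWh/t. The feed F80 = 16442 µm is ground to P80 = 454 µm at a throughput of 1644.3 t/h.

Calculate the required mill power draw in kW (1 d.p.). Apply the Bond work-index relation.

P = 8815.6 kW

W = 10 Wi (1/√P80 − 1/√F80)  [Bond]
W = 10·13.7·(1/√454 − 1/√16442) = 10·13.7·(0.039134) = 5.3613 kWh/t
P = W·T = 5.3613·1644.3 = 8815.6 kW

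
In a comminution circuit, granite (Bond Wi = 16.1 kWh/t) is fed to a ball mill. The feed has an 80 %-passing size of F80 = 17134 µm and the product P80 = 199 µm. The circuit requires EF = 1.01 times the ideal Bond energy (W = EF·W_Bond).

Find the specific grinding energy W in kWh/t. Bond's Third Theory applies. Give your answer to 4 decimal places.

W = 10 Wi / √P80 − 10 Wi / √F80
1/√199 = 0.070888;  1/√17134 = 0.007640
W = 10·16.1·(0.070888 − 0.007640) = 10.1830 kWh/t
Corrected W = EF·W_Bond = 1.01·10.1830 = 10.2848 kWh/t

W = 10.2848 kWh/t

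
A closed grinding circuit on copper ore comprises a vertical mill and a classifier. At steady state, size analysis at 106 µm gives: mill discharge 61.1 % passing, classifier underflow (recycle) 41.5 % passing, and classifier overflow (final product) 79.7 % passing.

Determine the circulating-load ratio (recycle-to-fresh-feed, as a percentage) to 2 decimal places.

CL = 94.90 %

Balance %-passing 106 µm (r = R/F):
r = (o − d)/(d − u)
r = (79.7 − 61.1)/(61.1 − 41.5) = 18.6/19.6 = 0.9490
CL = 100·r = 94.90 %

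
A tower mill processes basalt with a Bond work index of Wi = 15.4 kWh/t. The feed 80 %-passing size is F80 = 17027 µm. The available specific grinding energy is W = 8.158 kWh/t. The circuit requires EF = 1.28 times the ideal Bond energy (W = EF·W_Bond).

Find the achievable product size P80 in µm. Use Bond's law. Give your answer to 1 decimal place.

W = 10 Wi / √P80 − 10 Wi / √F80
W_Bond = W / EF = 8.158 / 1.28 = 6.3734 kWh/t
1/√P80 = 1/√F80 + W_Bond/(10·Wi)
  = 6.3734/(10·15.4) + 1/√17027 = 0.041386 + 0.007664 = 0.049050
P80 = (1/0.049050)² = 20.3876² = 415.65 µm

P80 = 415.7 µm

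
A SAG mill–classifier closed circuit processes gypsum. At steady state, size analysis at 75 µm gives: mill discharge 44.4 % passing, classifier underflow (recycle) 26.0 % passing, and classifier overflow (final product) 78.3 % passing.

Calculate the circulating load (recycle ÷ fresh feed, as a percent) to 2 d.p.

CL = 184.24 %

Two-product formula at 75 µm:
(1+r)d = ru + o → r = (o−d)/(d−u)
r = (78.3 − 44.4)/(44.4 − 26.0) = 33.9/18.4 = 1.8424
CL = 100·r = 184.24 %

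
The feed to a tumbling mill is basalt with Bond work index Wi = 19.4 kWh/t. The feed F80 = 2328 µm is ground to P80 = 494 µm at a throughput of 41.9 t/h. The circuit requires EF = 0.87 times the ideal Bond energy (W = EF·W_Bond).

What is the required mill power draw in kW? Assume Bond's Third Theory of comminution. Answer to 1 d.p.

P = 171.6 kW

W = 10 Wi / √P80 − 10 Wi / √F80
W = 10·19.4·(1/√494 − 1/√2328) = 10·19.4·(0.024266) = 4.7077 kWh/t
With EF = 0.87: W = 4.7077·0.87 = 4.0957 kWh/t
Mill draw = 4.0957 × 41.9 = 171.6 kW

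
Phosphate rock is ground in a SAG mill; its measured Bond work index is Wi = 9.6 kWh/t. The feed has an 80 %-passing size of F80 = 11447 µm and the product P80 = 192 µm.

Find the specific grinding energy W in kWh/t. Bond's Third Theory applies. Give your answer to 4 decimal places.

W = 10·Wi·(P80^(-½) − F80^(-½))
1/√192 = 0.072169;  1/√11447 = 0.009347
W = 10·9.6·(0.072169 − 0.009347) = 6.0309 kWh/t

W = 6.0309 kWh/t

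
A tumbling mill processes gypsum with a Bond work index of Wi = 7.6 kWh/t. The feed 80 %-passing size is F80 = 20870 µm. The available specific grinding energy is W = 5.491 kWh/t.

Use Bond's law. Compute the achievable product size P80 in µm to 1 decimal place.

W = 10 Wi (1/√P80 − 1/√F80)  [Bond]
P80^-0.5 = F80^-0.5 + W/(10 Wi)
  = 5.4910/(10·7.6) + 1/√20870 = 0.072250 + 0.006922 = 0.079172
P80 = (1/0.079172)² = 12.6307² = 159.53 µm

P80 = 159.5 µm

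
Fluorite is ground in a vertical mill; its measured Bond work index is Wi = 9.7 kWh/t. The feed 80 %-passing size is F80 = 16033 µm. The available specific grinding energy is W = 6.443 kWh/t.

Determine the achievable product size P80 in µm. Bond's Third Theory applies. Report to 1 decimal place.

P80 = 181.0 µm

W = 10·Wi·[P80^(−½) − F80^(−½)]
⇒ 1/√P80 = W/(10·Wi) + 1/√F80
  = 6.4430/(10·9.7) + 1/√16033 = 0.066423 + 0.007898 = 0.074320
P80 = (1/0.074320)² = 13.4553² = 181.04 µm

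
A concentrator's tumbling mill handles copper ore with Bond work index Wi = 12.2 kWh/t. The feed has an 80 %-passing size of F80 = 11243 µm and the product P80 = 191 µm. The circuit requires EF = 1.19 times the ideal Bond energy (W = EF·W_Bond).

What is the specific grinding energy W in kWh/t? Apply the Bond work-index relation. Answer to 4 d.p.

W = 10·Wi·(P80^(-½) − F80^(-½))
1/√191 = 0.072357;  1/√11243 = 0.009431
W = 10·12.2·(0.072357 − 0.009431) = 7.6770 kWh/t
Apply correction: 7.6770 × 1.19 = 9.1357 kWh/t

W = 9.1357 kWh/t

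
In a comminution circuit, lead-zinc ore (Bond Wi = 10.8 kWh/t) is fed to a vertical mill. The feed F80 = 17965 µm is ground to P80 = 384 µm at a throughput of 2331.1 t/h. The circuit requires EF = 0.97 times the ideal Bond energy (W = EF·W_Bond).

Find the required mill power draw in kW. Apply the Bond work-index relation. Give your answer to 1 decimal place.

Bond:  W = 10 Wi (1/√P − 1/√F)
W = 10·10.8·(1/√384 − 1/√17965) = 10·10.8·(0.043570) = 4.7056 kWh/t
W_actual = 0.97 × 4.7056 = 4.5644 kWh/t
Mill draw = 4.5644 × 2331.1 = 10640.1 kW

P = 10640.1 kW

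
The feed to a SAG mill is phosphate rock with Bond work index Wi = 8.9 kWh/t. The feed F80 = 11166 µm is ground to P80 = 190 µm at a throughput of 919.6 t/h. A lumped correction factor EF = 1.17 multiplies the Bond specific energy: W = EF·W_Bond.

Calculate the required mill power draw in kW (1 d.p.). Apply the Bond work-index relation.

P = 6040.8 kW

W = 10 Wi / √P80 − 10 Wi / √F80
W = 10·8.9·(1/√190 − 1/√11166) = 10·8.9·(0.063084) = 5.6145 kWh/t
W_actual = 1.17 × 5.6145 = 6.5690 kWh/t
P = W·T = 6.5690·919.6 = 6040.8 kW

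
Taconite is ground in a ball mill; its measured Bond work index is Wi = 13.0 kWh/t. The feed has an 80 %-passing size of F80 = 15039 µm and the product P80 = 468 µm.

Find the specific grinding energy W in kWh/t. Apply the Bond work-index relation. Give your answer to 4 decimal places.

W = 4.9492 kWh/t

W = 10 Wi / √P80 − 10 Wi / √F80
1/√468 = 0.046225;  1/√15039 = 0.008154
W = 10·13.0·(0.046225 − 0.008154) = 4.9492 kWh/t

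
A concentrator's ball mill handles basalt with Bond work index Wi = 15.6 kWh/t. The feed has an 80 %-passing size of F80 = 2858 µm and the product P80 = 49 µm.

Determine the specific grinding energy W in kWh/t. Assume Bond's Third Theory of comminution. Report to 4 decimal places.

W = 19.3677 kWh/t

W = 10·Wi·(P80^(-½) − F80^(-½))
1/√49 = 0.142857;  1/√2858 = 0.018705
W = 10·15.6·(0.142857 − 0.018705) = 19.3677 kWh/t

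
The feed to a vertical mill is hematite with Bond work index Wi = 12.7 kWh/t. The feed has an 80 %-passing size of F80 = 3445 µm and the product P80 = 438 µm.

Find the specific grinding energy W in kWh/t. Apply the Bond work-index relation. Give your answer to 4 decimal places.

W = 3.9045 kWh/t

Bond:  W = 10 Wi (1/√P − 1/√F)
1/√438 = 0.047782;  1/√3445 = 0.017037
W = 10·12.7·(0.047782 − 0.017037) = 3.9045 kWh/t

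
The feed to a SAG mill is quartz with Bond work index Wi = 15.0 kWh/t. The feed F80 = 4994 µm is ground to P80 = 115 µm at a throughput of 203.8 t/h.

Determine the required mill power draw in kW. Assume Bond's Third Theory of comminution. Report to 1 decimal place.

P = 2418.1 kW

W_Bond = 10·Wi·(1/√P₈₀ − 1/√F₈₀)
W = 10·15.0·(1/√115 − 1/√4994) = 10·15.0·(0.079100) = 11.8650 kWh/t
P_mill = W·ṁ = 11.8650·203.8 = 2418.1 kW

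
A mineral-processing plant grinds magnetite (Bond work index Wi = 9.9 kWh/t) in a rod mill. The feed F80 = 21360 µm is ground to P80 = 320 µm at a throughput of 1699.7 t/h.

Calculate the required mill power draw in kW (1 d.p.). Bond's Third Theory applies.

Bond: W = 10·Wi·(1/√P80 − 1/√F80)
W = 10·9.9·(1/√320 − 1/√21360) = 10·9.9·(0.049059) = 4.8569 kWh/t
Power = W × throughput = 4.8569 kWh/t × 1699.7 t/h = 8255.2 kW

P = 8255.2 kW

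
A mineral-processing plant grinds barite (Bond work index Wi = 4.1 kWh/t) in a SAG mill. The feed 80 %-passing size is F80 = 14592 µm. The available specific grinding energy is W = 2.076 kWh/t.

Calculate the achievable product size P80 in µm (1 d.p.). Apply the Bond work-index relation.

P80 = 288.1 µm

Bond: W = 10·Wi·(1/√P80 − 1/√F80)
1/√P80 = 1/√F80 + W/(10·Wi)
  = 2.0760/(10·4.1) + 1/√14592 = 0.050634 + 0.008278 = 0.058912
P80 = (1/0.058912)² = 16.9743² = 288.13 µm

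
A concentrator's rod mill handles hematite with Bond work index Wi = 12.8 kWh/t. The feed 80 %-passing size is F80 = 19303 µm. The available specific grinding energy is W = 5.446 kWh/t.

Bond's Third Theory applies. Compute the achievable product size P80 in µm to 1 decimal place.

P80 = 404.1 µm

W = 10 Wi (1/√P80 − 1/√F80)  [Bond]
P80^(−½) = W/(10 Wi) + F80^(−½)
  = 5.4460/(10·12.8) + 1/√19303 = 0.042547 + 0.007198 = 0.049744
P80 = (1/0.049744)² = 20.1027² = 404.12 µm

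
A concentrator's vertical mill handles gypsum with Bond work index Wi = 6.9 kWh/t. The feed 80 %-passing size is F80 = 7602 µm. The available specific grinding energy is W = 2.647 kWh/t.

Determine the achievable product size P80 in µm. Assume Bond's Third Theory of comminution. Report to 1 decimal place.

P80 = 402.7 µm

Bond:  W = 10 Wi (1/√P − 1/√F)
1/√P80 = 1/√F80 + W/(10·Wi)
  = 2.6470/(10·6.9) + 1/√7602 = 0.038362 + 0.011469 = 0.049832
P80 = (1/0.049832)² = 20.0676² = 402.71 µm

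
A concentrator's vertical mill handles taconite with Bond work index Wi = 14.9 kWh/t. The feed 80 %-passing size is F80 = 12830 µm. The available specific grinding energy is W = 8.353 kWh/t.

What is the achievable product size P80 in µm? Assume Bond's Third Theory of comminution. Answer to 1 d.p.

W = 10 Wi (P80^-0.5 − F80^-0.5)
⇒ 1/√P80 = W/(10·Wi) + 1/√F80
  = 8.3530/(10·14.9) + 1/√12830 = 0.056060 + 0.008828 = 0.064889
P80 = (1/0.064889)² = 15.4110² = 237.50 µm

P80 = 237.5 µm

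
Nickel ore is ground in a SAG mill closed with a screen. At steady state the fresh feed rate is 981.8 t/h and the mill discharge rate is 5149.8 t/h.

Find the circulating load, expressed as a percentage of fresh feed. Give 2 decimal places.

M = F + R at steady state, so:
R = M − F = 5149.8 − 981.8 = 4168.0 t/h
CL = 100·R/F = 100·4168.0/981.8 = 424.53 %

CL = 424.53 %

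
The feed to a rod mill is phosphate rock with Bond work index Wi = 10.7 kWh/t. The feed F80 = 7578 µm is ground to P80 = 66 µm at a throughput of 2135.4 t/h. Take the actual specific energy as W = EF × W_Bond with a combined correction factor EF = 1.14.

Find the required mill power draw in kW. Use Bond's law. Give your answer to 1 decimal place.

P = 29070.2 kW

W = 10 Wi (1/√P80 − 1/√F80)  [Bond]
W = 10·10.7·(1/√66 − 1/√7578) = 10·10.7·(0.111604) = 11.9416 kWh/t
W_actual = 1.14 × 11.9416 = 13.6135 kWh/t
P = W·T = 13.6135·2135.4 = 29070.2 kW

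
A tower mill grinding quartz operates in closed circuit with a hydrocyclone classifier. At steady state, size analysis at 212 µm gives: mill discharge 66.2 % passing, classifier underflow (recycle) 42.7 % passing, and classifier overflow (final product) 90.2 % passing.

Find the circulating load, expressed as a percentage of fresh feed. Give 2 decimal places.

CL = 102.13 %

Let r = R/F. Size balance at 212 µm:
d + r·d = r·u + o → r(d−u) = o−d
r = (90.2 − 66.2)/(66.2 − 42.7) = 24.0/23.5 = 1.0213
CL = 100·r = 102.13 %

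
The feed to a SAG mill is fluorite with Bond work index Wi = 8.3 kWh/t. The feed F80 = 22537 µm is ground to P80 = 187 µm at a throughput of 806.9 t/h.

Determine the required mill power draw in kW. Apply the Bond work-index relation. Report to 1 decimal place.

P = 4451.4 kW

Bond: W = 10·Wi·(1/√P80 − 1/√F80)
W = 10·8.3·(1/√187 − 1/√22537) = 10·8.3·(0.066466) = 5.5167 kWh/t
Mill draw = 5.5167 × 806.9 = 4451.4 kW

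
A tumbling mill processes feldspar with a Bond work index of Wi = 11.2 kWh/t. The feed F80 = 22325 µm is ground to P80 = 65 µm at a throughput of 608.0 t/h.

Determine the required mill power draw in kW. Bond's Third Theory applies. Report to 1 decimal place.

P = 7990.5 kW

W = 10 Wi (P80^-0.5 − F80^-0.5)
W = 10·11.2·(1/√65 − 1/√22325) = 10·11.2·(0.117342) = 13.1423 kWh/t
Mill draw = 13.1423 × 608.0 = 7990.5 kW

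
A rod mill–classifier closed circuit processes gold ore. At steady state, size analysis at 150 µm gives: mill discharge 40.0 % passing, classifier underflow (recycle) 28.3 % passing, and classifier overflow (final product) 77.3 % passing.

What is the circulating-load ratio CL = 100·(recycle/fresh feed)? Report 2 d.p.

Mass balance on the −150 µm fraction:
(1+r)·d = r·u + o ⇒ r = (o−d)/(d−u)
r = (77.3 − 40.0)/(40.0 − 28.3) = 37.3/11.7 = 3.1880
CL = 100·r = 318.80 %

CL = 318.80 %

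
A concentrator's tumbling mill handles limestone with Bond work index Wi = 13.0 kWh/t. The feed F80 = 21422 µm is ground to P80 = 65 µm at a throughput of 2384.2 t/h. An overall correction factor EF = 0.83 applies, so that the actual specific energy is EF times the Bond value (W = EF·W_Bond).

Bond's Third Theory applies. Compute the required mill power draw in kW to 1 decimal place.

P = 30150.9 kW

W_Bond = 10·Wi·(1/√P₈₀ − 1/√F₈₀)
W = 10·13.0·(1/√65 − 1/√21422) = 10·13.0·(0.117202) = 15.2363 kWh/t
W_actual = 0.83 × 15.2363 = 12.6461 kWh/t
Power = W × throughput = 12.6461 kWh/t × 2384.2 t/h = 30150.9 kW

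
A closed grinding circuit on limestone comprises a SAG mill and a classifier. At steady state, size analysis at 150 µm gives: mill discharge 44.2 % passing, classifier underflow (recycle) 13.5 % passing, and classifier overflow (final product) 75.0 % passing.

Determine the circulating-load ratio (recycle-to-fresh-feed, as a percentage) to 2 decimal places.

CL = 100.33 %

Classifier node, passing 150 µm:
Fd + Rd = Ru + Fo ⇒ R/F = (o−d)/(d−u)
r = (75.0 − 44.2)/(44.2 − 13.5) = 30.8/30.7 = 1.0033
CL = 100·r = 100.33 %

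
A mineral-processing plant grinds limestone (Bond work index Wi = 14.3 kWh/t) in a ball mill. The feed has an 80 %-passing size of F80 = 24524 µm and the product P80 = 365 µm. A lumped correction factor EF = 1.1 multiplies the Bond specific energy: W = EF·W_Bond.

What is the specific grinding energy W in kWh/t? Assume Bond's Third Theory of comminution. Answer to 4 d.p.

W = 7.2290 kWh/t

W = 10 Wi (P80^-0.5 − F80^-0.5)
1/√365 = 0.052342;  1/√24524 = 0.006386
W = 10·14.3·(0.052342 − 0.006386) = 6.5718 kWh/t
With EF = 1.1: W = 6.5718·1.1 = 7.2290 kWh/t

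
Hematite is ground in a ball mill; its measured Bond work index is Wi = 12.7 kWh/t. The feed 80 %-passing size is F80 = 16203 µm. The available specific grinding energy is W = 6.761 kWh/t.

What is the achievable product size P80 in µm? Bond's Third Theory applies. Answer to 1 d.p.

W = 10 Wi (1/√P80 − 1/√F80)  [Bond]
⇒ 1/√P80 = W/(10 Wi) + 1/√F80
  = 6.7610/(10·12.7) + 1/√16203 = 0.053236 + 0.007856 = 0.061092
P80 = (1/0.061092)² = 16.3687² = 267.93 µm

P80 = 267.9 µm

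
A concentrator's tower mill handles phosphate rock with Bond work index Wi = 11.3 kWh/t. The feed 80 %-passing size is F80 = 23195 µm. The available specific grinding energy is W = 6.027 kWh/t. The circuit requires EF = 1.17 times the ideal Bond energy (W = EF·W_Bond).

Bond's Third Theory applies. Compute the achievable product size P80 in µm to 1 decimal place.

P80 = 367.7 µm

Bond: W = 10·Wi·(1/√P80 − 1/√F80)
W_Bond = W / EF = 6.027 / 1.17 = 5.1513 kWh/t
1/√P80 = 1/√F80 + W_Bond/(10·Wi)
  = 5.1513/(10·11.3) + 1/√23195 = 0.045587 + 0.006566 = 0.052153
P80 = (1/0.052153)² = 19.1745² = 367.66 µm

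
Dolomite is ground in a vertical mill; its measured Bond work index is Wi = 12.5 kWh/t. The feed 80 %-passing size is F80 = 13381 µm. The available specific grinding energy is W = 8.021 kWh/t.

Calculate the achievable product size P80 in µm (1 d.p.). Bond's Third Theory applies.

W = 10 Wi (1/√P80 − 1/√F80)  [Bond]
⇒ 1/√P80 = W/(10 Wi) + 1/√F80
  = 8.0210/(10·12.5) + 1/√13381 = 0.064168 + 0.008645 = 0.072813
P80 = (1/0.072813)² = 13.7338² = 188.62 µm

P80 = 188.6 µm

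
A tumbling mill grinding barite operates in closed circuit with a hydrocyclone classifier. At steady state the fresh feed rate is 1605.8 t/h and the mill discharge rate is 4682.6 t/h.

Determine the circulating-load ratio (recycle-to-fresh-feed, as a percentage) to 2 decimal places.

CL = 191.61 %

M = F + R at steady state, so:
R = M − F = 4682.6 − 1605.8 = 3076.8 t/h
CL = 100·R/F = 100·3076.8/1605.8 = 191.61 %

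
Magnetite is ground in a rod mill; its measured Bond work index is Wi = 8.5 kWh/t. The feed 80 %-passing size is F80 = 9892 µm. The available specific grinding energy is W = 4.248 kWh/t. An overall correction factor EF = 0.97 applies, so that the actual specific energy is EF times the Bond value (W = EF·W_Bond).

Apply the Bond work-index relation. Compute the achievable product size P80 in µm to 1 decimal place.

W = 10 Wi (P80^-0.5 − F80^-0.5)
W_Bond = W / EF = 4.248 / 0.97 = 4.3794 kWh/t
⇒ 1/√P80 = W_Bond/(10 Wi) + 1/√F80
  = 4.3794/(10·8.5) + 1/√9892 = 0.051522 + 0.010054 = 0.061577
P80 = (1/0.061577)² = 16.2399² = 263.74 µm

P80 = 263.7 µm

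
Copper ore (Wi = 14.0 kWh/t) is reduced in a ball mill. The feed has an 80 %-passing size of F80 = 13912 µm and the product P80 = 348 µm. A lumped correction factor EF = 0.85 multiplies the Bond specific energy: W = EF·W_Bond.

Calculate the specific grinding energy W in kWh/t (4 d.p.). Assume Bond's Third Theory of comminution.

W = 5.3702 kWh/t

W_Bond = 10·Wi·(1/√P₈₀ − 1/√F₈₀)
1/√348 = 0.053606;  1/√13912 = 0.008478
W = 10·14.0·(0.053606 − 0.008478) = 6.3178 kWh/t
With EF = 0.85: W = 6.3178·0.85 = 5.3702 kWh/t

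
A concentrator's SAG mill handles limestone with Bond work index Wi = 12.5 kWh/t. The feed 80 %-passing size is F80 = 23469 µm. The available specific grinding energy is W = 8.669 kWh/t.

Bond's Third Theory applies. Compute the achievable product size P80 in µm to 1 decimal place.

P80 = 173.7 µm

W_Bond = 10·Wi·(1/√P₈₀ − 1/√F₈₀)
⇒ 1/√P80 = W/(10 Wi) + 1/√F80
  = 8.6690/(10·12.5) + 1/√23469 = 0.069352 + 0.006528 = 0.075880
P80 = (1/0.075880)² = 13.1788² = 173.68 µm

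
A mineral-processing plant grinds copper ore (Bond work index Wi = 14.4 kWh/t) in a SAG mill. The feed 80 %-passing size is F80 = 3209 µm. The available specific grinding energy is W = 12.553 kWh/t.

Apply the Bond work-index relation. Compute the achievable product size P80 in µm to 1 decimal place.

Bond: W = 10·Wi·(1/√P80 − 1/√F80)
⇒ 1/√P80 = W/(10 Wi) + 1/√F80
  = 12.5530/(10·14.4) + 1/√3209 = 0.087174 + 0.017653 = 0.104826
P80 = (1/0.104826)² = 9.5396² = 91.00 µm

P80 = 91.0 µm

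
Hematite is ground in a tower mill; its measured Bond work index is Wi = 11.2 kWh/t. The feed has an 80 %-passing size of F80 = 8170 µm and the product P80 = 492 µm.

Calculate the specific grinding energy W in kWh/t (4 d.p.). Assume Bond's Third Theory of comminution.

W = 10 Wi (1/√P80 − 1/√F80)  [Bond]
1/√492 = 0.045083;  1/√8170 = 0.011063
W = 10·11.2·(0.045083 − 0.011063) = 3.8102 kWh/t

W = 3.8102 kWh/t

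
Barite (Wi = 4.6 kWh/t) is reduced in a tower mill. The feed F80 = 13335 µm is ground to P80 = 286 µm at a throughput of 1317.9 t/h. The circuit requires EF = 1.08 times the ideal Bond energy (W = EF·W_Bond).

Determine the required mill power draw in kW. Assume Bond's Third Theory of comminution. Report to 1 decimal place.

P = 3304.5 kW

W = 10·Wi·(P80^(-½) − F80^(-½))
W = 10·4.6·(1/√286 − 1/√13335) = 10·4.6·(0.050472) = 2.3217 kWh/t
Apply correction: 2.3217 × 1.08 = 2.5074 kWh/t
P = W·T = 2.5074·1317.9 = 3304.5 kW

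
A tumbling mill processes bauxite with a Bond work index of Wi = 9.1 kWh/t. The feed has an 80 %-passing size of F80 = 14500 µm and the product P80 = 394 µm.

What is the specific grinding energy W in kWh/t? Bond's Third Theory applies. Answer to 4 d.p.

Bond: W = 10·Wi·(1/√P80 − 1/√F80)
1/√394 = 0.050379;  1/√14500 = 0.008305
W = 10·9.1·(0.050379 − 0.008305) = 3.8288 kWh/t

W = 3.8288 kWh/t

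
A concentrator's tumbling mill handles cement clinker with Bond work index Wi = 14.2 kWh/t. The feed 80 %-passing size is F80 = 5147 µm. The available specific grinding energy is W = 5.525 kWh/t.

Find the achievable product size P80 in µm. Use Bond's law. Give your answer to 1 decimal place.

W_Bond = 10·Wi·(1/√P₈₀ − 1/√F₈₀)
⇒ 1/√P80 = W/(10 Wi) + 1/√F80
  = 5.5250/(10·14.2) + 1/√5147 = 0.038908 + 0.013939 = 0.052847
P80 = (1/0.052847)² = 18.9225² = 358.06 µm

P80 = 358.1 µm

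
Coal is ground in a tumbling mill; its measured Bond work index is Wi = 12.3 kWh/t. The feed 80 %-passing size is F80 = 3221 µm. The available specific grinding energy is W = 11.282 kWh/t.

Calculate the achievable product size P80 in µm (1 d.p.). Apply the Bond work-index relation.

P80 = 83.6 µm

W = 10·Wi·(P80^(-½) − F80^(-½))
⇒ 1/√P80 = W/(10·Wi) + 1/√F80
  = 11.2820/(10·12.3) + 1/√3221 = 0.091724 + 0.017620 = 0.109344
P80 = (1/0.109344)² = 9.1455² = 83.64 µm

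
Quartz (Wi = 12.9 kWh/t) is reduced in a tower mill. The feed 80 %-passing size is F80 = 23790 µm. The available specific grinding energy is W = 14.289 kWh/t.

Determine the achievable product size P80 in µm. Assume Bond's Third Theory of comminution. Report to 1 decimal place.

W = 10·Wi·(P80^(-½) − F80^(-½))
⇒ 1/√P80 = W/(10 Wi) + 1/√F80
  = 14.2890/(10·12.9) + 1/√23790 = 0.110767 + 0.006483 = 0.117251
P80 = (1/0.117251)² = 8.5287² = 72.74 µm

P80 = 72.7 µm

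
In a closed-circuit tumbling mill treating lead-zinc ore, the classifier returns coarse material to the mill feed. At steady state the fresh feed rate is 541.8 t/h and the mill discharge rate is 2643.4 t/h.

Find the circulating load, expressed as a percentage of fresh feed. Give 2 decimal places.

M = F + R at steady state, so:
R = M − F = 2643.4 − 541.8 = 2101.6 t/h
CL = 100·R/F = 100·2101.6/541.8 = 387.89 %

CL = 387.89 %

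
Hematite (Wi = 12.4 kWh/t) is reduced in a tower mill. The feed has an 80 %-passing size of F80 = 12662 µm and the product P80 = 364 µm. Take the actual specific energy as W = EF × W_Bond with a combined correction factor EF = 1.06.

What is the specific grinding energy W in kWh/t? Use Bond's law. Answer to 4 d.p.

Bond:  W = 10 Wi (1/√P − 1/√F)
1/√364 = 0.052414;  1/√12662 = 0.008887
W = 10·12.4·(0.052414 − 0.008887) = 5.3974 kWh/t
With EF = 1.06: W = 5.3974·1.06 = 5.7212 kWh/t

W = 5.7212 kWh/t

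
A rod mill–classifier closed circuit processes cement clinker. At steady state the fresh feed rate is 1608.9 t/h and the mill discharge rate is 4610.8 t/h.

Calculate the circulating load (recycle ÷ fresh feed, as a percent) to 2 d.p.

CL = 186.58 %

Discharge = new feed + return, hence
R = M − F = 4610.8 − 1608.9 = 3001.9 t/h
CL = 100·R/F = 100·3001.9/1608.9 = 186.58 %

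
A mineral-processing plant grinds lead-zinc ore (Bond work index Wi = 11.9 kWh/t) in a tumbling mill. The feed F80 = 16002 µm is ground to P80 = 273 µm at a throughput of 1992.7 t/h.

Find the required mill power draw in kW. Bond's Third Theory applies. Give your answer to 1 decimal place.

P = 12477.3 kW

W_Bond = 10·Wi·(1/√P₈₀ − 1/√F₈₀)
W = 10·11.9·(1/√273 − 1/√16002) = 10·11.9·(0.052618) = 6.2615 kWh/t
P_mill = W·ṁ = 6.2615·1992.7 = 12477.3 kW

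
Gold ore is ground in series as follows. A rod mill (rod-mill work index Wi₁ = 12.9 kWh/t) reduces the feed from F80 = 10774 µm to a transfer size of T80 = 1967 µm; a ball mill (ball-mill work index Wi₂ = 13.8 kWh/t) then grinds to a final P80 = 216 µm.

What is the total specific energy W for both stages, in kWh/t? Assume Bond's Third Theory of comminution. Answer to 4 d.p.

W = 7.9440 kWh/t

W = 10 Wi (P80^-0.5 − F80^-0.5)
Stage 1 (10774→1967 µm, Wi₁=12.9): W₁ = 10·12.9·(0.022547 − 0.009634) = 1.6658 kWh/t
Stage 2 (1967→216 µm, Wi₂=13.8): W₂ = 10·13.8·(0.068041 − 0.022547) = 6.2782 kWh/t
W = W₁ + W₂ = 1.6658 + 6.2782 = 7.9440 kWh/t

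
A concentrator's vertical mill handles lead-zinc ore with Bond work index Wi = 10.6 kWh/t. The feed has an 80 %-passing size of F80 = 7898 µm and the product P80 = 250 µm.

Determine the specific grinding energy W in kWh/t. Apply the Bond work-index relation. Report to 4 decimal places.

W = 5.5113 kWh/t

Bond: W = 10·Wi·(1/√P80 − 1/√F80)
1/√250 = 0.063246;  1/√7898 = 0.011252
W = 10·10.6·(0.063246 − 0.011252) = 5.5113 kWh/t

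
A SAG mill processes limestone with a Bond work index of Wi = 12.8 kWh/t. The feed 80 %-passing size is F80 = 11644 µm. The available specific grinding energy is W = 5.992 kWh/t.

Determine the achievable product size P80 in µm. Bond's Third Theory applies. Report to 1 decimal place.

P80 = 318.0 µm

W_Bond = 10·Wi·(1/√P₈₀ − 1/√F₈₀)
⇒ 1/√P80 = W/(10 Wi) + 1/√F80
  = 5.9920/(10·12.8) + 1/√11644 = 0.046812 + 0.009267 = 0.056080
P80 = (1/0.056080)² = 17.8318² = 317.97 µm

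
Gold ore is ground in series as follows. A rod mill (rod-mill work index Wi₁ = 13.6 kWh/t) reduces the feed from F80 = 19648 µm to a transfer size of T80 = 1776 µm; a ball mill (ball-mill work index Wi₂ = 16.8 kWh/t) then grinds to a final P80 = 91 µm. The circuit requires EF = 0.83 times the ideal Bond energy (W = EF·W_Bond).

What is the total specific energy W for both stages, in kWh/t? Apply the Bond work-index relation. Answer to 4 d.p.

W = 13.1817 kWh/t

W = 10·Wi·(P80^(-½) − F80^(-½))
Stage 1 (19648→1776 µm, Wi₁=13.6): W₁ = 10·13.6·(0.023729 − 0.007134) = 2.2569 kWh/t
Stage 2 (1776→91 µm, Wi₂=16.8): W₂ = 10·16.8·(0.104828 − 0.023729) = 13.6247 kWh/t
W = W₁ + W₂ = 2.2569 + 13.6247 = 15.8816 kWh/t
Apply correction: 15.8816 × 0.83 = 13.1817 kWh/t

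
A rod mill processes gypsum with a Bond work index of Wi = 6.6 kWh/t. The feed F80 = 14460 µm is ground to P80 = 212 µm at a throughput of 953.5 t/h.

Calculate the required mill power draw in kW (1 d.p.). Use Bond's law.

P = 3798.8 kW

W = 10 Wi (P80^-0.5 − F80^-0.5)
W = 10·6.6·(1/√212 − 1/√14460) = 10·6.6·(0.060364) = 3.9840 kWh/t
Power = W × throughput = 3.9840 kWh/t × 953.5 t/h = 3798.8 kW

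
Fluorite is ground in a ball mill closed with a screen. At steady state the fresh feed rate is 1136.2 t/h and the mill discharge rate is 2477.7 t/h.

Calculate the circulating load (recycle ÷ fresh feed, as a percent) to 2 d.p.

CL = 118.07 %

M = F + R at steady state, so:
R = M − F = 2477.7 − 1136.2 = 1341.5 t/h
CL = 100·R/F = 100·1341.5/1136.2 = 118.07 %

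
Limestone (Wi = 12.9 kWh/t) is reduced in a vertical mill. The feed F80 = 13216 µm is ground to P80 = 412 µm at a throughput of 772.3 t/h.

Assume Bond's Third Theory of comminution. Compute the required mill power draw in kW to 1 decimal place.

W = 10 Wi (1/√P80 − 1/√F80)  [Bond]
W = 10·12.9·(1/√412 − 1/√13216) = 10·12.9·(0.040568) = 5.2333 kWh/t
Power = W × throughput = 5.2333 kWh/t × 772.3 t/h = 4041.6 kW

P = 4041.6 kW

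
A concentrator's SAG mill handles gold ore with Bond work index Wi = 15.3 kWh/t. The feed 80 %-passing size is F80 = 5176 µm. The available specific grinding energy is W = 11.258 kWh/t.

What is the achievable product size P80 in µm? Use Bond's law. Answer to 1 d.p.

Bond:  W = 10 Wi (1/√P − 1/√F)
1/√P80 = 1/√F80 + W/(10·Wi)
  = 11.2580/(10·15.3) + 1/√5176 = 0.073582 + 0.013900 = 0.087481
P80 = (1/0.087481)² = 11.4310² = 130.67 µm

P80 = 130.7 µm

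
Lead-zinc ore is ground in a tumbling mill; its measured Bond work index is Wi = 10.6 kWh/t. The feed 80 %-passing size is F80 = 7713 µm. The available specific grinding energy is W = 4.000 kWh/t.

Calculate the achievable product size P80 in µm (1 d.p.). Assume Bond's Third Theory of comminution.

W = 10 Wi (P80^-0.5 − F80^-0.5)
⇒ 1/√P80 = W/(10 Wi) + 1/√F80
  = 4.0000/(10·10.6) + 1/√7713 = 0.037736 + 0.011386 = 0.049122
P80 = (1/0.049122)² = 20.3574² = 414.42 µm

P80 = 414.4 µm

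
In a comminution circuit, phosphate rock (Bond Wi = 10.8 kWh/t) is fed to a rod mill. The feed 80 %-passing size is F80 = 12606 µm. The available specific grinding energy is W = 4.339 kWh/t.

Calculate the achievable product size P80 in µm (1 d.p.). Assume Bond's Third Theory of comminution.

P80 = 415.1 µm

W = 10 Wi (P80^-0.5 − F80^-0.5)
⇒ 1/√P80 = W/(10 Wi) + 1/√F80
  = 4.3390/(10·10.8) + 1/√12606 = 0.040176 + 0.008907 = 0.049083
P80 = (1/0.049083)² = 20.3739² = 415.09 µm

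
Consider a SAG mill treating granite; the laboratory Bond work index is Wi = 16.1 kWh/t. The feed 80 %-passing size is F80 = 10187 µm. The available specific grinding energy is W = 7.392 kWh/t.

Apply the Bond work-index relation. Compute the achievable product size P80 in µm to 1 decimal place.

P80 = 320.9 µm

Bond:  W = 10 Wi (1/√P − 1/√F)
1/√P80 = 1/√F80 + W/(10·Wi)
  = 7.3920/(10·16.1) + 1/√10187 = 0.045913 + 0.009908 = 0.055821
P80 = (1/0.055821)² = 17.9145² = 320.93 µm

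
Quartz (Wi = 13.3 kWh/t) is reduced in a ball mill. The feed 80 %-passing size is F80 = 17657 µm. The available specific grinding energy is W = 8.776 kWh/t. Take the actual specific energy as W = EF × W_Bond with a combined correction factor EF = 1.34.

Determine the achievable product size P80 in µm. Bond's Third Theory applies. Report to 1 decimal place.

W = 10 Wi / √P80 − 10 Wi / √F80
W_Bond = W / EF = 8.776 / 1.34 = 6.5493 kWh/t
P80^-0.5 = F80^-0.5 + W_Bond/(10 Wi)
  = 6.5493/(10·13.3) + 1/√17657 = 0.049243 + 0.007526 = 0.056768
P80 = (1/0.056768)² = 17.6155² = 310.31 µm

P80 = 310.3 µm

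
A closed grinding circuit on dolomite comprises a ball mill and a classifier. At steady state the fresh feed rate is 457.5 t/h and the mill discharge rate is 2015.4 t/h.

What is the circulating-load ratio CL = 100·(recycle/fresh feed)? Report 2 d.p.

Steady state: M = F + R.
R = M − F = 2015.4 − 457.5 = 1557.9 t/h
CL = 100·R/F = 100·1557.9/457.5 = 340.52 %

CL = 340.52 %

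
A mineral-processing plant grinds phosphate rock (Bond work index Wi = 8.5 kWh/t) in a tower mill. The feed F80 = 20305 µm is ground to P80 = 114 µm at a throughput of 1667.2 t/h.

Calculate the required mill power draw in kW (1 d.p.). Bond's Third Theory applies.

W = 10 Wi (1/√P80 − 1/√F80)  [Bond]
W = 10·8.5·(1/√114 − 1/√20305) = 10·8.5·(0.086641) = 7.3645 kWh/t
Mill draw = 7.3645 × 1667.2 = 12278.0 kW

P = 12278.0 kW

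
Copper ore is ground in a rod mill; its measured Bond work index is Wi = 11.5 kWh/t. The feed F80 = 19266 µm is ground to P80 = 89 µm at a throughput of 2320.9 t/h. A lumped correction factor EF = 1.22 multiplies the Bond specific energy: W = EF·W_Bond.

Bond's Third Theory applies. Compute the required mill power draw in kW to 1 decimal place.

P = 32169.9 kW

W = 10·Wi·(P80^(-½) − F80^(-½))
W = 10·11.5·(1/√89 − 1/√19266) = 10·11.5·(0.098795) = 11.3615 kWh/t
With EF = 1.22: W = 11.3615·1.22 = 13.8610 kWh/t
P = W·T = 13.8610·2320.9 = 32169.9 kW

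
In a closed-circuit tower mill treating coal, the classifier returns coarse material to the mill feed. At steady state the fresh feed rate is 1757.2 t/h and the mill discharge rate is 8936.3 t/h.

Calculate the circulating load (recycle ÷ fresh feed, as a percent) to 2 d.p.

Mill node: discharge = fresh + recycle.
R = M − F = 8936.3 − 1757.2 = 7179.1 t/h
CL = 100·R/F = 100·7179.1/1757.2 = 408.55 %

CL = 408.55 %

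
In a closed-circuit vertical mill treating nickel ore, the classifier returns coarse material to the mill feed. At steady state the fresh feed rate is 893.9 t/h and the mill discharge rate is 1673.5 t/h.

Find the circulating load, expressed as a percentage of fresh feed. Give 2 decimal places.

Steady state: M = F + R.
R = M − F = 1673.5 − 893.9 = 779.6 t/h
CL = 100·R/F = 100·779.6/893.9 = 87.21 %

CL = 87.21 %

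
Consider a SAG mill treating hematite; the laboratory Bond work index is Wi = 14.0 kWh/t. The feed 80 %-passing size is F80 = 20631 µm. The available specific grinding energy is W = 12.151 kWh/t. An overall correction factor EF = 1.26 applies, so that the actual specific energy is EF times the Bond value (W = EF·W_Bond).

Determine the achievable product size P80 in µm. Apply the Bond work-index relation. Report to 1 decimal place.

W = 10 Wi / √P80 − 10 Wi / √F80
W_Bond = W / EF = 12.151 / 1.26 = 9.6437 kWh/t
⇒ 1/√P80 = W_Bond/(10 Wi) + 1/√F80
  = 9.6437/(10·14.0) + 1/√20631 = 0.068883 + 0.006962 = 0.075845
P80 = (1/0.075845)² = 13.1847² = 173.84 µm

P80 = 173.8 µm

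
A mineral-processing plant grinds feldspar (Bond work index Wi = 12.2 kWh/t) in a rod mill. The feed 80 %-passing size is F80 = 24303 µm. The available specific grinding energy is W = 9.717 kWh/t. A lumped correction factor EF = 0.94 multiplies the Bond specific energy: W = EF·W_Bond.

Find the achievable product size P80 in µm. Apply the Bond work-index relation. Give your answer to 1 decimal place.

W = 10·Wi·[P80^(−½) − F80^(−½)]
W_Bond = W / EF = 9.717 / 0.94 = 10.3372 kWh/t
⇒ 1/√P80 = W_Bond/(10 Wi) + 1/√F80
  = 10.3372/(10·12.2) + 1/√24303 = 0.084731 + 0.006415 = 0.091146
P80 = (1/0.091146)² = 10.9714² = 120.37 µm

P80 = 120.4 µm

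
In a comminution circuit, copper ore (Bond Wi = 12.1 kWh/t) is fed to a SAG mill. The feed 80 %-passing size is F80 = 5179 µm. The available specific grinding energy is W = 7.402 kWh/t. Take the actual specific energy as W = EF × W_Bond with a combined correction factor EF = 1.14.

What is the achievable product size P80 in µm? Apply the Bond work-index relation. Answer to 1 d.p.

P80 = 219.1 µm

W_Bond = 10·Wi·(1/√P₈₀ − 1/√F₈₀)
W_Bond = W / EF = 7.402 / 1.14 = 6.4930 kWh/t
⇒ 1/√P80 = W_Bond/(10·Wi) + 1/√F80
  = 6.4930/(10·12.1) + 1/√5179 = 0.053661 + 0.013896 = 0.067557
P80 = (1/0.067557)² = 14.8024² = 219.11 µm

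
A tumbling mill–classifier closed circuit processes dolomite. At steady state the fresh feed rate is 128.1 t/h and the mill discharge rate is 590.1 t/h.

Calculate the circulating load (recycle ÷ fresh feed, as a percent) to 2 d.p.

CL = 360.66 %

Mill node: discharge = fresh + recycle.
R = M − F = 590.1 − 128.1 = 462.0 t/h
CL = 100·R/F = 100·462.0/128.1 = 360.66 %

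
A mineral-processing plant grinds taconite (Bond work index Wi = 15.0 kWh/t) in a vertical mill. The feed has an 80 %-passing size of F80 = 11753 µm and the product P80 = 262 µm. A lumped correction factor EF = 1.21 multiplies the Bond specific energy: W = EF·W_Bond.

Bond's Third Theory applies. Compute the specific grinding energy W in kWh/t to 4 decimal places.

W = 10 Wi (1/√P80 − 1/√F80)  [Bond]
1/√262 = 0.061780;  1/√11753 = 0.009224
W = 10·15.0·(0.061780 − 0.009224) = 7.8834 kWh/t
W_actual = 1.21 × 7.8834 = 9.5389 kWh/t

W = 9.5389 kWh/t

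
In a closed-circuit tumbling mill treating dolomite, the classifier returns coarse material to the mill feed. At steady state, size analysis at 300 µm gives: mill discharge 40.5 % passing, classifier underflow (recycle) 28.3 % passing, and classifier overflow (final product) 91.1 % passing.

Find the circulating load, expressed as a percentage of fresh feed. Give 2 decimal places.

CL = 414.75 %

Let r = R/F. Size balance at 300 µm:
(1+r)·d = r·u + o ⇒ r = (o−d)/(d−u)
r = (91.1 − 40.5)/(40.5 − 28.3) = 50.6/12.2 = 4.1475
CL = 100·r = 414.75 %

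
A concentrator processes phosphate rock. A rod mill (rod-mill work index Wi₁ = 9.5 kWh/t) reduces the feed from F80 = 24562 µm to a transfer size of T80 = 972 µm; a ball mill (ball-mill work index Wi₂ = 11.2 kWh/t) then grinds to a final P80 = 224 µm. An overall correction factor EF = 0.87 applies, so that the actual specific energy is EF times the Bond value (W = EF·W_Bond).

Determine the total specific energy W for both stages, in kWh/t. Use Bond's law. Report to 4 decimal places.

W = 10·Wi·[P80^(−½) − F80^(−½)]
Stage 1 (24562→972 µm, Wi₁=9.5): W₁ = 10·9.5·(0.032075 − 0.006381) = 2.4410 kWh/t
Stage 2 (972→224 µm, Wi₂=11.2): W₂ = 10·11.2·(0.066815 − 0.032075) = 3.8909 kWh/t
W = W₁ + W₂ = 2.4410 + 3.8909 = 6.3319 kWh/t
W_actual = 0.87 × 6.3319 = 5.5087 kWh/t

W = 5.5087 kWh/t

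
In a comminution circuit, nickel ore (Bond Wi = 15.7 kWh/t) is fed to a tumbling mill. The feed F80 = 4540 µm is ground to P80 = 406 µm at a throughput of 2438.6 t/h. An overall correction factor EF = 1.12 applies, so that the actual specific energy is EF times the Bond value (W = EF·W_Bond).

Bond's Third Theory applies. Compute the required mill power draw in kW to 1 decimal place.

Bond:  W = 10 Wi (1/√P − 1/√F)
W = 10·15.7·(1/√406 − 1/√4540) = 10·15.7·(0.034788) = 5.4617 kWh/t
Corrected W = EF·W_Bond = 1.12·5.4617 = 6.1171 kWh/t
P_mill = W·ṁ = 6.1171·2438.6 = 14917.2 kW

P = 14917.2 kW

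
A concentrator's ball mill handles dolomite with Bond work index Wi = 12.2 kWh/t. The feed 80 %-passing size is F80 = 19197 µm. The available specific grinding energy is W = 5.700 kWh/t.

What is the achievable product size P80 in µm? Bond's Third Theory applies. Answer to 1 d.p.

W = 10·Wi·[P80^(−½) − F80^(−½)]
P80^-0.5 = F80^-0.5 + W/(10 Wi)
  = 5.7000/(10·12.2) + 1/√19197 = 0.046721 + 0.007217 = 0.053939
P80 = (1/0.053939)² = 18.5395² = 343.71 µm

P80 = 343.7 µm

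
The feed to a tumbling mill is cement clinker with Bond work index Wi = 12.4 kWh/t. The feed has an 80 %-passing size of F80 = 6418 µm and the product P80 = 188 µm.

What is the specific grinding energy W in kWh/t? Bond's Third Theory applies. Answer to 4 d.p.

W = 7.4958 kWh/t

W = 10 Wi (1/√P80 − 1/√F80)  [Bond]
1/√188 = 0.072932;  1/√6418 = 0.012482
W = 10·12.4·(0.072932 − 0.012482) = 7.4958 kWh/t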